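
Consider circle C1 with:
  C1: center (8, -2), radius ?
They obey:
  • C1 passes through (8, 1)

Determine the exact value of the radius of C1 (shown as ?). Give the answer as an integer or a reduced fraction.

3

1. [C1∋P]  r_C1² − 9 = 0  ⇒  r_C1 = 3 (r>0 drops 1)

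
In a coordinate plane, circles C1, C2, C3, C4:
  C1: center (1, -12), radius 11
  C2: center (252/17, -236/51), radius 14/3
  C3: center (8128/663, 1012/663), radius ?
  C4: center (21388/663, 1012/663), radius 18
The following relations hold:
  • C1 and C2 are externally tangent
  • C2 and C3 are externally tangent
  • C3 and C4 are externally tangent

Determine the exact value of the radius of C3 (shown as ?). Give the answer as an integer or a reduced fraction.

2

1. [ext C2·C3]  r_C3² + (28/3)r_C3 − 68/3 = 0  ⇒  r_C3 = 2 (r>0 drops 1)
2. [ext C3·C4]  r_C3² + 36r_C3 − 76 = 0  ⇒  r_C3 = 2 (r>0 drops 1)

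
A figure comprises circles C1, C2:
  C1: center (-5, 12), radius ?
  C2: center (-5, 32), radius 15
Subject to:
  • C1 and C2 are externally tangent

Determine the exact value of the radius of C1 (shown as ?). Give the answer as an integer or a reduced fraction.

5

1. [ext C1·C2]  r_C1² + 30r_C1 − 175 = 0  ⇒  r_C1 = 5 (r>0 drops 1)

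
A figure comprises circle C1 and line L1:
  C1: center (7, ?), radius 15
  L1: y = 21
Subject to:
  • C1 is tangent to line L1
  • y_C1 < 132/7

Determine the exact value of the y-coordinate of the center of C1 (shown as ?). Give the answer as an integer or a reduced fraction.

6

1. [C1‖L1]  y_C1² − 42y_C1 + 216 = 0  ⇒  y_C1 = 6 or 36
2. given y_C1 < 132/7: keep 6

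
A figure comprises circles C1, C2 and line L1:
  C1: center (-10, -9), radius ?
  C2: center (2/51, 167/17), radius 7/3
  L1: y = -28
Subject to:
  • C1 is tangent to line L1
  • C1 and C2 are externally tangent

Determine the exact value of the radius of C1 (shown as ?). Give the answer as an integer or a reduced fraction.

19

1. [C1‖L1]  r_C1² − 361 = 0  ⇒  r_C1 = 19 (r>0 drops 1)
2. [ext C1·C2]  r_C1² + (14/3)r_C1 − 1349/3 = 0  ⇒  r_C1 = 19 (r>0 drops 1)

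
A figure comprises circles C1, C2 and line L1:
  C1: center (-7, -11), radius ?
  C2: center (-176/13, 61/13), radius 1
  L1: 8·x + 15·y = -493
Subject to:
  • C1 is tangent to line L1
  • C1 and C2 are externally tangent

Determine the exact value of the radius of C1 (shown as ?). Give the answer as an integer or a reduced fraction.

16

1. [C1‖L1]  r_C1² − 256 = 0  ⇒  r_C1 = 16 (r>0 drops 1)
2. [ext C1·C2]  r_C1² + 2r_C1 − 288 = 0  ⇒  r_C1 = 16 (r>0 drops 1)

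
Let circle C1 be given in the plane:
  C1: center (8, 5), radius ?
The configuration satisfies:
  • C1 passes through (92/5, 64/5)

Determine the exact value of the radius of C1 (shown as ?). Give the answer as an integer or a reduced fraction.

1. [C1∋P]  r_C1² − 169 = 0  ⇒  r_C1 = 13 (r>0 drops 1)

13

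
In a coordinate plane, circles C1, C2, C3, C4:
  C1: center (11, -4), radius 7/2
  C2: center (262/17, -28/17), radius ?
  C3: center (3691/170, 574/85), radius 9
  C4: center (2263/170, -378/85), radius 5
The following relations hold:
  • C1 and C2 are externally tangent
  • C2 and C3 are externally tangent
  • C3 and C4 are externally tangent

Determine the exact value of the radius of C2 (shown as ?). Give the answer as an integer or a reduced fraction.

3/2

1. [ext C1·C2]  r_C2² + 7r_C2 − 51/4 = 0  ⇒  r_C2 = 3/2 (r>0 drops 1)
2. [ext C2·C3]  r_C2² + 18r_C2 − 117/4 = 0  ⇒  r_C2 = 3/2 (r>0 drops 1)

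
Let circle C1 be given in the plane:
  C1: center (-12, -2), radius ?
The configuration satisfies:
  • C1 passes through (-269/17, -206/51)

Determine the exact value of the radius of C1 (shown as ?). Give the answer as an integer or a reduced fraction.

13/3

1. [C1∋P]  r_C1² − 169/9 = 0  ⇒  r_C1 = 13/3 (r>0 drops 1)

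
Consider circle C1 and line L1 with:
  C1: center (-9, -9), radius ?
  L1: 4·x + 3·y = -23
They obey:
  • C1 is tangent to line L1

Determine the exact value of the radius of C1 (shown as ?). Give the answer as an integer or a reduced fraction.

8

1. [C1‖L1]  r_C1² − 64 = 0  ⇒  r_C1 = 8 (r>0 drops 1)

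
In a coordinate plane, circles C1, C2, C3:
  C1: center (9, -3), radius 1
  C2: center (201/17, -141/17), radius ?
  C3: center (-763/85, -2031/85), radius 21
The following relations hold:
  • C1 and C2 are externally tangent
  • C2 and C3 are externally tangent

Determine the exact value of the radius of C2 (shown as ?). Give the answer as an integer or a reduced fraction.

5

1. [ext C1·C2]  r_C2² + 2r_C2 − 35 = 0  ⇒  r_C2 = 5 (r>0 drops 1)
2. [ext C2·C3]  r_C2² + 42r_C2 − 235 = 0  ⇒  r_C2 = 5 (r>0 drops 1)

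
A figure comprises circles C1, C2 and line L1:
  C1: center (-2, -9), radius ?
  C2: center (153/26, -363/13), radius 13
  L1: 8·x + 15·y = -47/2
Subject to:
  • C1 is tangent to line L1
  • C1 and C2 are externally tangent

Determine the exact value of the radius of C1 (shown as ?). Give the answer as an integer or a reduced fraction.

15/2

1. [C1‖L1]  r_C1² − 225/4 = 0  ⇒  r_C1 = 15/2 (r>0 drops 1)
2. [ext C1·C2]  r_C1² + 26r_C1 − 1005/4 = 0  ⇒  r_C1 = 15/2 (r>0 drops 1)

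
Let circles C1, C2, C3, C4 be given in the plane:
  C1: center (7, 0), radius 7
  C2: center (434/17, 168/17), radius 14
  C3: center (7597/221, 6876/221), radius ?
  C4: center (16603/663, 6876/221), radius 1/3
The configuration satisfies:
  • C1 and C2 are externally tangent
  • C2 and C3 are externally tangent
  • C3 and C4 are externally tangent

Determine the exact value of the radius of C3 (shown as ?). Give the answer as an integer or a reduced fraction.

1. [ext C2·C3]  r_C3² + 28r_C3 − 333 = 0  ⇒  r_C3 = 9 (r>0 drops 1)
2. [ext C3·C4]  r_C3² + (2/3)r_C3 − 87 = 0  ⇒  r_C3 = 9 (r>0 drops 1)

9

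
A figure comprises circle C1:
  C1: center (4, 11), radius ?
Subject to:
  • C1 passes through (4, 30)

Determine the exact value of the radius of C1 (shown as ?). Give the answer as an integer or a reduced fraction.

19

1. [C1∋P]  r_C1² − 361 = 0  ⇒  r_C1 = 19 (r>0 drops 1)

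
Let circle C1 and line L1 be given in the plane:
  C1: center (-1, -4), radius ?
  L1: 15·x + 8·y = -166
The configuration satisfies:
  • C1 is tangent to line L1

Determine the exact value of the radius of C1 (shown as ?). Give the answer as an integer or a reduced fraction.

1. [C1‖L1]  r_C1² − 49 = 0  ⇒  r_C1 = 7 (r>0 drops 1)

7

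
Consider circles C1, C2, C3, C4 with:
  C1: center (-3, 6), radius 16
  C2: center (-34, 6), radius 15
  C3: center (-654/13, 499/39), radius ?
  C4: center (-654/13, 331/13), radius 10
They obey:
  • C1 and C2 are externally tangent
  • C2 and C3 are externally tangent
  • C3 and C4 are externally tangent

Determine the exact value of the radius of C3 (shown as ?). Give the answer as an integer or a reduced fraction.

1. [ext C2·C3]  r_C3² + 30r_C3 − 784/9 = 0  ⇒  r_C3 = 8/3 (r>0 drops 1)
2. [ext C3·C4]  r_C3² + 20r_C3 − 544/9 = 0  ⇒  r_C3 = 8/3 (r>0 drops 1)

8/3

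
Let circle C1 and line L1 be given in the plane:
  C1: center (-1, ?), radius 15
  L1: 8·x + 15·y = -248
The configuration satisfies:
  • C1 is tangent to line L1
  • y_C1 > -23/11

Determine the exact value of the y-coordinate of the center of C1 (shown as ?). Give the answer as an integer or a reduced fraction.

1. [C1‖L1]  y_C1² + 32y_C1 − 33 = 0  ⇒  y_C1 = -33 or 1
2. given y_C1 > -23/11: keep 1

1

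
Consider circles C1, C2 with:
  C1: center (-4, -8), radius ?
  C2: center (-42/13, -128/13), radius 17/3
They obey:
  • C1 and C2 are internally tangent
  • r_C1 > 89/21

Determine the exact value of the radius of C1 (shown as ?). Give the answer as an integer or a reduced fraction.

1. [int C1,C2]  r_C1² − (34/3)r_C1 + 253/9 = 0  ⇒  r_C1 = 11/3 or 23/3
2. given r_C1 > 89/21: keep 23/3

23/3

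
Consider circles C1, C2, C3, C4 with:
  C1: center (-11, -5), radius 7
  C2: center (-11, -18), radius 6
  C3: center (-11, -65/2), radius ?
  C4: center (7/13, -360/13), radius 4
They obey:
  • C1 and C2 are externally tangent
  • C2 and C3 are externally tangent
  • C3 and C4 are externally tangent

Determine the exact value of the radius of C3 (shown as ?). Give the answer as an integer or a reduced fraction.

1. [ext C2·C3]  r_C3² + 12r_C3 − 697/4 = 0  ⇒  r_C3 = 17/2 (r>0 drops 1)
2. [ext C3·C4]  r_C3² + 8r_C3 − 561/4 = 0  ⇒  r_C3 = 17/2 (r>0 drops 1)

17/2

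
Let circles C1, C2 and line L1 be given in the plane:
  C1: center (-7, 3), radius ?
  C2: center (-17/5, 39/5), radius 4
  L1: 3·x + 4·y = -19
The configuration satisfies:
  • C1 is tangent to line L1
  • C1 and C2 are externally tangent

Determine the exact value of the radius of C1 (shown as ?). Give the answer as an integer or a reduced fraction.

2

1. [C1‖L1]  r_C1² − 4 = 0  ⇒  r_C1 = 2 (r>0 drops 1)
2. [ext C1·C2]  r_C1² + 8r_C1 − 20 = 0  ⇒  r_C1 = 2 (r>0 drops 1)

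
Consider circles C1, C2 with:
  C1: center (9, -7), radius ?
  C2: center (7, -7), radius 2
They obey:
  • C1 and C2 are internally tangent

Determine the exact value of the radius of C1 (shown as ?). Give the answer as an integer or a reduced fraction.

4

1. [int C1,C2]  r_C1² − 4r_C1 = 0  ⇒  r_C1 = 4 (r>0 drops 1)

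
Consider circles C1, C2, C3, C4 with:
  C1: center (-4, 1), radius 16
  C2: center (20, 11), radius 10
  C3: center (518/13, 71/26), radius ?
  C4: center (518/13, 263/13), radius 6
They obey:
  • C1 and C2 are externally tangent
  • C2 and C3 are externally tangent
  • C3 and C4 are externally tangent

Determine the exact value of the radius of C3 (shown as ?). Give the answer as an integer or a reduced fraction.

23/2

1. [ext C2·C3]  r_C3² + 20r_C3 − 1449/4 = 0  ⇒  r_C3 = 23/2 (r>0 drops 1)
2. [ext C3·C4]  r_C3² + 12r_C3 − 1081/4 = 0  ⇒  r_C3 = 23/2 (r>0 drops 1)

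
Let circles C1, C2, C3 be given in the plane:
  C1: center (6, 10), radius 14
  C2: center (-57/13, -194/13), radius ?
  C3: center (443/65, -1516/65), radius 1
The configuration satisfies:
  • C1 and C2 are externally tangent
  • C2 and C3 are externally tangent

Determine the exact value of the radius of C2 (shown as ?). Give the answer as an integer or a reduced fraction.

1. [ext C1·C2]  r_C2² + 28r_C2 − 533 = 0  ⇒  r_C2 = 13 (r>0 drops 1)
2. [ext C2·C3]  r_C2² + 2r_C2 − 195 = 0  ⇒  r_C2 = 13 (r>0 drops 1)

13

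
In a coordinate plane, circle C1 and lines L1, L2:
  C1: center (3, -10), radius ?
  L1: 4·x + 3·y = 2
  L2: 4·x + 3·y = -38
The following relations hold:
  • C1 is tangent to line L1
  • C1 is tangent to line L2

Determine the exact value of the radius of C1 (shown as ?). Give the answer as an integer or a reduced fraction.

4

1. [C1‖L1]  r_C1² − 16 = 0  ⇒  r_C1 = 4 (r>0 drops 1)
2. [C1‖L2]  r_C1² − 16 = 0  ⇒  r_C1 = 4 (r>0 drops 1)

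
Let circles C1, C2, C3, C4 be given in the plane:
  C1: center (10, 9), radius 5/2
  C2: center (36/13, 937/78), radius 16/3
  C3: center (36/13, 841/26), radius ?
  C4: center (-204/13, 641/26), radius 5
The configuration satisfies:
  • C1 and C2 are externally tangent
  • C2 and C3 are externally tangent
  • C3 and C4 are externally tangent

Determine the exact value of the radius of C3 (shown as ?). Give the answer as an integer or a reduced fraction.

15

1. [ext C2·C3]  r_C3² + (32/3)r_C3 − 385 = 0  ⇒  r_C3 = 15 (r>0 drops 1)
2. [ext C3·C4]  r_C3² + 10r_C3 − 375 = 0  ⇒  r_C3 = 15 (r>0 drops 1)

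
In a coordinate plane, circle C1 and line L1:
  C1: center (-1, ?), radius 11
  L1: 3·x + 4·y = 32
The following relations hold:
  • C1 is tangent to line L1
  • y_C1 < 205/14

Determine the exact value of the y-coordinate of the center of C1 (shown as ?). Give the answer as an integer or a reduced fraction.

1. [C1‖L1]  y_C1² − (35/2)y_C1 − 225/2 = 0  ⇒  y_C1 = -5 or 45/2
2. given y_C1 < 205/14: keep -5

-5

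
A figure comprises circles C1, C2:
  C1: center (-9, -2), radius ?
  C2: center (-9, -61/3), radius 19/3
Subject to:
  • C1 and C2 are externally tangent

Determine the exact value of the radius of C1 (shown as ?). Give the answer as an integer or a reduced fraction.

1. [ext C1·C2]  r_C1² + (38/3)r_C1 − 296 = 0  ⇒  r_C1 = 12 (r>0 drops 1)

12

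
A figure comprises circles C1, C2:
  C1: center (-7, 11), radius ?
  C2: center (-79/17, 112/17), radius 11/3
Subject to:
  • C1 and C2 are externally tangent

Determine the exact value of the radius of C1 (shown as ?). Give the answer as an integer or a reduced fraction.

1. [ext C1·C2]  r_C1² + (22/3)r_C1 − 104/9 = 0  ⇒  r_C1 = 4/3 (r>0 drops 1)

4/3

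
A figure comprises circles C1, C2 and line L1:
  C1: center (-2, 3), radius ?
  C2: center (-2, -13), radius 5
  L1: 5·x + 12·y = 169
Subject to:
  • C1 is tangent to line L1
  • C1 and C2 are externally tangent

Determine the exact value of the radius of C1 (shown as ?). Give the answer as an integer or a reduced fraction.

11

1. [C1‖L1]  r_C1² − 121 = 0  ⇒  r_C1 = 11 (r>0 drops 1)
2. [ext C1·C2]  r_C1² + 10r_C1 − 231 = 0  ⇒  r_C1 = 11 (r>0 drops 1)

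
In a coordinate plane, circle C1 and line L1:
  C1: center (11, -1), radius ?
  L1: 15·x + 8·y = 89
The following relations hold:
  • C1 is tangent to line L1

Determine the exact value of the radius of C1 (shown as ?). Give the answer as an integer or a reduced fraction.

1. [C1‖L1]  r_C1² − 16 = 0  ⇒  r_C1 = 4 (r>0 drops 1)

4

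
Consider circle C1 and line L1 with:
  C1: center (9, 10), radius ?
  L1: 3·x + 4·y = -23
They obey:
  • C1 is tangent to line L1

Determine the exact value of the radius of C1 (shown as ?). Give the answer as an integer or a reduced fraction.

1. [C1‖L1]  r_C1² − 324 = 0  ⇒  r_C1 = 18 (r>0 drops 1)

18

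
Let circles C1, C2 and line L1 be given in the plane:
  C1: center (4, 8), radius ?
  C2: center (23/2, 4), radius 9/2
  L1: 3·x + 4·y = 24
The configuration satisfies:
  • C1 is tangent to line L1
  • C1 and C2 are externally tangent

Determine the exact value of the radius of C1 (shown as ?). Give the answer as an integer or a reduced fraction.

4

1. [C1‖L1]  r_C1² − 16 = 0  ⇒  r_C1 = 4 (r>0 drops 1)
2. [ext C1·C2]  r_C1² + 9r_C1 − 52 = 0  ⇒  r_C1 = 4 (r>0 drops 1)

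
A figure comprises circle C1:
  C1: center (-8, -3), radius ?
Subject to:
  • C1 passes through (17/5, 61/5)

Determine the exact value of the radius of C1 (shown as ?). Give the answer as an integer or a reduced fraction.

1. [C1∋P]  r_C1² − 361 = 0  ⇒  r_C1 = 19 (r>0 drops 1)

19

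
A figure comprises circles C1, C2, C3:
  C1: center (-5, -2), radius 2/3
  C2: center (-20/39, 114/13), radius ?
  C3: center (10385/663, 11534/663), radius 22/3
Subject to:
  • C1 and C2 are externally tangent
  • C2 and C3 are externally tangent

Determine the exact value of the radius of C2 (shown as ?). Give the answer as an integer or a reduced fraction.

1. [ext C1·C2]  r_C2² + (4/3)r_C2 − 407/3 = 0  ⇒  r_C2 = 11 (r>0 drops 1)
2. [ext C2·C3]  r_C2² + (44/3)r_C2 − 847/3 = 0  ⇒  r_C2 = 11 (r>0 drops 1)

11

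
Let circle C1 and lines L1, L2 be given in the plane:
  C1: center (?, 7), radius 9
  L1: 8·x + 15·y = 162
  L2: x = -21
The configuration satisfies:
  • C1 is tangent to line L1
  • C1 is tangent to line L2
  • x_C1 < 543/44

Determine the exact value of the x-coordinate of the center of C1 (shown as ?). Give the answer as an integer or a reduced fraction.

1. [C1‖L1]  x_C1² − (57/4)x_C1 − 315 = 0  ⇒  x_C1 = -12 or 105/4
2. [C1‖L2]  x_C1² + 42x_C1 + 360 = 0  ⇒  x_C1 = -30 or -12

-12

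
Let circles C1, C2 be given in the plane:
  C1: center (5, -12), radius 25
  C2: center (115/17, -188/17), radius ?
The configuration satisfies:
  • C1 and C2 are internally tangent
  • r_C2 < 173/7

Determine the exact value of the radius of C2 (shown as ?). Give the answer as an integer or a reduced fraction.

23

1. [int C1,C2]  r_C2² − 50r_C2 + 621 = 0  ⇒  r_C2 = 23 or 27
2. given r_C2 < 173/7: keep 23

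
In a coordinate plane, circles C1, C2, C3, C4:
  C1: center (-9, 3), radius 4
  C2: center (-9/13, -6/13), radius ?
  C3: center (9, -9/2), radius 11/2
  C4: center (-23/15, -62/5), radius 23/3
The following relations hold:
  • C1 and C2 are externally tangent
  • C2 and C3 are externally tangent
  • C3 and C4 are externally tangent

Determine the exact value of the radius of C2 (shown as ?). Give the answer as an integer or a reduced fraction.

1. [ext C1·C2]  r_C2² + 8r_C2 − 65 = 0  ⇒  r_C2 = 5 (r>0 drops 1)
2. [ext C2·C3]  r_C2² + 11r_C2 − 80 = 0  ⇒  r_C2 = 5 (r>0 drops 1)

5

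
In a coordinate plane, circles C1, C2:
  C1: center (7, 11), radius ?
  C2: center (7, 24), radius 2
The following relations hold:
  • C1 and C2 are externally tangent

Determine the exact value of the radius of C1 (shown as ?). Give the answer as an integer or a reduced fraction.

1. [ext C1·C2]  r_C1² + 4r_C1 − 165 = 0  ⇒  r_C1 = 11 (r>0 drops 1)

11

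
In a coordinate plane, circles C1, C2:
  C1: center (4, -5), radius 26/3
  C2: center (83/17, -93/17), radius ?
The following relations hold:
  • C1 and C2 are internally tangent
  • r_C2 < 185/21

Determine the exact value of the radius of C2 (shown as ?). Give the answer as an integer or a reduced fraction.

23/3

1. [int C1,C2]  r_C2² − (52/3)r_C2 + 667/9 = 0  ⇒  r_C2 = 23/3 or 29/3
2. given r_C2 < 185/21: keep 23/3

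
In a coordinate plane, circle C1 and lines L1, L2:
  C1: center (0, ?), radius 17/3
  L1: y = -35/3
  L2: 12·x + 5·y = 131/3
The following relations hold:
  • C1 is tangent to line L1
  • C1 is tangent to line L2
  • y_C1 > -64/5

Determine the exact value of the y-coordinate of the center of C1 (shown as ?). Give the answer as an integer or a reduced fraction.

-6

1. [C1‖L1]  y_C1² + (70/3)y_C1 + 104 = 0  ⇒  y_C1 = -52/3 or -6
2. [C1‖L2]  y_C1² − (262/15)y_C1 − 704/5 = 0  ⇒  y_C1 = -6 or 352/15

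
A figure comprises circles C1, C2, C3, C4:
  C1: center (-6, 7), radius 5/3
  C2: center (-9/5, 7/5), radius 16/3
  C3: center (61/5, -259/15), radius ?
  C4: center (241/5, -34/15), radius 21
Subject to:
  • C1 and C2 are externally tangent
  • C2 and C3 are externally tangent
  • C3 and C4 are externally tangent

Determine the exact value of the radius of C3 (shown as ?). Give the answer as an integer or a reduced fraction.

18

1. [ext C2·C3]  r_C3² + (32/3)r_C3 − 516 = 0  ⇒  r_C3 = 18 (r>0 drops 1)
2. [ext C3·C4]  r_C3² + 42r_C3 − 1080 = 0  ⇒  r_C3 = 18 (r>0 drops 1)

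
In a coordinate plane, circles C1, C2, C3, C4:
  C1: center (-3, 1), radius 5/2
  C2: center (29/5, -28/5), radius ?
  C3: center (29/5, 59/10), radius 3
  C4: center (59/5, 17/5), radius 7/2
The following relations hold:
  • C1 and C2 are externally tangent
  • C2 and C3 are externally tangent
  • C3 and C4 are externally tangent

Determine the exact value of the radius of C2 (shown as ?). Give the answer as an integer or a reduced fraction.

17/2

1. [ext C1·C2]  r_C2² + 5r_C2 − 459/4 = 0  ⇒  r_C2 = 17/2 (r>0 drops 1)
2. [ext C2·C3]  r_C2² + 6r_C2 − 493/4 = 0  ⇒  r_C2 = 17/2 (r>0 drops 1)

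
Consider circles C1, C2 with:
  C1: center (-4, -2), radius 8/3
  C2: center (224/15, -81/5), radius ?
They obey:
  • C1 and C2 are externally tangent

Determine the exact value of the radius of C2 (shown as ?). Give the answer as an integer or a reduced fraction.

21

1. [ext C1·C2]  r_C2² + (16/3)r_C2 − 553 = 0  ⇒  r_C2 = 21 (r>0 drops 1)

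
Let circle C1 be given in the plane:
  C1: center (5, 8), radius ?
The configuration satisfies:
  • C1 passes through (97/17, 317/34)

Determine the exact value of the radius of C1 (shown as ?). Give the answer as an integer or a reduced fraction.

1. [C1∋P]  r_C1² − 9/4 = 0  ⇒  r_C1 = 3/2 (r>0 drops 1)

3/2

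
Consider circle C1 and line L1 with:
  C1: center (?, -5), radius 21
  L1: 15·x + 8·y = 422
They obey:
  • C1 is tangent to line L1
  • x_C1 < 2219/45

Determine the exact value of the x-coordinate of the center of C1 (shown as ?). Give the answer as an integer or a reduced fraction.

7

1. [C1‖L1]  x_C1² − (308/5)x_C1 + 1911/5 = 0  ⇒  x_C1 = 7 or 273/5
2. given x_C1 < 2219/45: keep 7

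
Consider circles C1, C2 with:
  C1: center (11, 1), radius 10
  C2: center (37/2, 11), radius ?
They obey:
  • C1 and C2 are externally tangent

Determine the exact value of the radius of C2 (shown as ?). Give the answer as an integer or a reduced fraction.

5/2

1. [ext C1·C2]  r_C2² + 20r_C2 − 225/4 = 0  ⇒  r_C2 = 5/2 (r>0 drops 1)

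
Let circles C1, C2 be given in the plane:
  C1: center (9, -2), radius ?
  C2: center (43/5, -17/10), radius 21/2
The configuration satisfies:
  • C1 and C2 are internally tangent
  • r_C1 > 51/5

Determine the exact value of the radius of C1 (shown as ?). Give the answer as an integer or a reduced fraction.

11

1. [int C1,C2]  r_C1² − 21r_C1 + 110 = 0  ⇒  r_C1 = 10 or 11
2. given r_C1 > 51/5: keep 11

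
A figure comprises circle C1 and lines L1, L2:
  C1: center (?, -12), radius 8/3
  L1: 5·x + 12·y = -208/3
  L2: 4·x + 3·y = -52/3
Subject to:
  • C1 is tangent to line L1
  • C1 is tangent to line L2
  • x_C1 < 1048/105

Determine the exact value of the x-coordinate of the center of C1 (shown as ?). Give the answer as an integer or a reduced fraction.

1. [C1‖L1]  x_C1² − (448/15)x_C1 + 2624/15 = 0  ⇒  x_C1 = 8 or 328/15
2. [C1‖L2]  x_C1² − (28/3)x_C1 + 32/3 = 0  ⇒  x_C1 = 4/3 or 8

8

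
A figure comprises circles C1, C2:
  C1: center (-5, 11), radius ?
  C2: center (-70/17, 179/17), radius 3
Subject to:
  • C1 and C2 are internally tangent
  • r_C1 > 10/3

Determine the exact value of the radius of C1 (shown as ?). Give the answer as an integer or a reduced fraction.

1. [int C1,C2]  r_C1² − 6r_C1 + 8 = 0  ⇒  r_C1 = 2 or 4
2. given r_C1 > 10/3: keep 4

4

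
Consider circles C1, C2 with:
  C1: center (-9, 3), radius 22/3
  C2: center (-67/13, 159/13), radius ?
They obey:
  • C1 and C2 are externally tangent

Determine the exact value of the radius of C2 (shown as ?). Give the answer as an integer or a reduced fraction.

1. [ext C1·C2]  r_C2² + (44/3)r_C2 − 416/9 = 0  ⇒  r_C2 = 8/3 (r>0 drops 1)

8/3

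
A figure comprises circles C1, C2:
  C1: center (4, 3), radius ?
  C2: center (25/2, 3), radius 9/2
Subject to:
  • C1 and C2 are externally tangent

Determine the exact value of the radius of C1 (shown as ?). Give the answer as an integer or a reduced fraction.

1. [ext C1·C2]  r_C1² + 9r_C1 − 52 = 0  ⇒  r_C1 = 4 (r>0 drops 1)

4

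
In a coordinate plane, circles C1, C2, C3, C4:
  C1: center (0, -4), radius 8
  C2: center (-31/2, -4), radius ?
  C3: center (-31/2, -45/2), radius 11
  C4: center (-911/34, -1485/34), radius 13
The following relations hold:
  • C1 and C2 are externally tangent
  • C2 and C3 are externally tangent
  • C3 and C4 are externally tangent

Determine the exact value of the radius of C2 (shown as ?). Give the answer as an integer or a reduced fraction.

15/2

1. [ext C1·C2]  r_C2² + 16r_C2 − 705/4 = 0  ⇒  r_C2 = 15/2 (r>0 drops 1)
2. [ext C2·C3]  r_C2² + 22r_C2 − 885/4 = 0  ⇒  r_C2 = 15/2 (r>0 drops 1)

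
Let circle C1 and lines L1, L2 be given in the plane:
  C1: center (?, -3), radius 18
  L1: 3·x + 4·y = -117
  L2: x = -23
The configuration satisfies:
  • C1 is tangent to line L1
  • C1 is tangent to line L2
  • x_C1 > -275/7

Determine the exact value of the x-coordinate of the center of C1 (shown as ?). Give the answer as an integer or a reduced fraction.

1. [C1‖L1]  x_C1² + 70x_C1 + 325 = 0  ⇒  x_C1 = -65 or -5
2. [C1‖L2]  x_C1² + 46x_C1 + 205 = 0  ⇒  x_C1 = -41 or -5

-5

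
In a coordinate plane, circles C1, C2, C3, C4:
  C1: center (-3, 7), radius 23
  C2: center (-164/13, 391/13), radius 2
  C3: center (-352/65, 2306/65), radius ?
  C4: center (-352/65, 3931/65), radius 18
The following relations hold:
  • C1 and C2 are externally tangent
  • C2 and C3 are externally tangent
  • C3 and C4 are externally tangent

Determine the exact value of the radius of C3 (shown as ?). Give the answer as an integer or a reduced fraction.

1. [ext C2·C3]  r_C3² + 4r_C3 − 77 = 0  ⇒  r_C3 = 7 (r>0 drops 1)
2. [ext C3·C4]  r_C3² + 36r_C3 − 301 = 0  ⇒  r_C3 = 7 (r>0 drops 1)

7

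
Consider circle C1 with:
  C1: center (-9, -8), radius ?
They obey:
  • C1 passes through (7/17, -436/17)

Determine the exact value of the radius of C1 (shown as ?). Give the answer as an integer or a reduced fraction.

1. [C1∋P]  r_C1² − 400 = 0  ⇒  r_C1 = 20 (r>0 drops 1)

20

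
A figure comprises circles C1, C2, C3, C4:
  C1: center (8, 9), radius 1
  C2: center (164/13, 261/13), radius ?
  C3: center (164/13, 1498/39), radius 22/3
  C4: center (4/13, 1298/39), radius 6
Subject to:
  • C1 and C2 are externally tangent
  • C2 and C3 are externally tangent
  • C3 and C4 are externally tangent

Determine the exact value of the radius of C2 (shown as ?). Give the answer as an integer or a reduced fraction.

11

1. [ext C1·C2]  r_C2² + 2r_C2 − 143 = 0  ⇒  r_C2 = 11 (r>0 drops 1)
2. [ext C2·C3]  r_C2² + (44/3)r_C2 − 847/3 = 0  ⇒  r_C2 = 11 (r>0 drops 1)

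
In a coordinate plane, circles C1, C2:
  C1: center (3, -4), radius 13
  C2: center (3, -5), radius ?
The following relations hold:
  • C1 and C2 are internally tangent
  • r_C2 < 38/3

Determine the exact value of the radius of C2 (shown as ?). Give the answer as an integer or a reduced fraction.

12

1. [int C1,C2]  r_C2² − 26r_C2 + 168 = 0  ⇒  r_C2 = 12 or 14
2. given r_C2 < 38/3: keep 12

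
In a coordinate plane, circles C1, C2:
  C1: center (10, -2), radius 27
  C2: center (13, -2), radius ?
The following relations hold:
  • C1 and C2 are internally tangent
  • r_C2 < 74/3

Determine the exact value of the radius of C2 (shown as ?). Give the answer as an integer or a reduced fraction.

24

1. [int C1,C2]  r_C2² − 54r_C2 + 720 = 0  ⇒  r_C2 = 24 or 30
2. given r_C2 < 74/3: keep 24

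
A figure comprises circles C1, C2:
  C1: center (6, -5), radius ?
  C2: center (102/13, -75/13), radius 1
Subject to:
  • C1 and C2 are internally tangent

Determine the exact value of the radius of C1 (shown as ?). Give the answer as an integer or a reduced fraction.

1. [int C1,C2]  r_C1² − 2r_C1 − 3 = 0  ⇒  r_C1 = 3 (r>0 drops 1)

3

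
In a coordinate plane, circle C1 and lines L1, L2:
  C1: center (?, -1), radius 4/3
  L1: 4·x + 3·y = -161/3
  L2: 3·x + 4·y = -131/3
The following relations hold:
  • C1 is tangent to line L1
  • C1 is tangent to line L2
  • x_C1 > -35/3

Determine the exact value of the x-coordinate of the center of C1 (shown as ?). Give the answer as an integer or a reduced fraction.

1. [C1‖L1]  x_C1² + (76/3)x_C1 + 473/3 = 0  ⇒  x_C1 = -43/3 or -11
2. [C1‖L2]  x_C1² + (238/9)x_C1 + 1529/9 = 0  ⇒  x_C1 = -139/9 or -11

-11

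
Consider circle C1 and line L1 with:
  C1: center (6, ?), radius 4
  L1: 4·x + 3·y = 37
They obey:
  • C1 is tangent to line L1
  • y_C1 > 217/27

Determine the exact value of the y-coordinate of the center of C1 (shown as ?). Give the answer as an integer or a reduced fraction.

11

1. [C1‖L1]  y_C1² − (26/3)y_C1 − 77/3 = 0  ⇒  y_C1 = -7/3 or 11
2. given y_C1 > 217/27: keep 11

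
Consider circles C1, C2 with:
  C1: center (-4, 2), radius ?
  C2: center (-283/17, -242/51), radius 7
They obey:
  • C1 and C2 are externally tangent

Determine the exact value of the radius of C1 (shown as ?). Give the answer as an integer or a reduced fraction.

22/3

1. [ext C1·C2]  r_C1² + 14r_C1 − 1408/9 = 0  ⇒  r_C1 = 22/3 (r>0 drops 1)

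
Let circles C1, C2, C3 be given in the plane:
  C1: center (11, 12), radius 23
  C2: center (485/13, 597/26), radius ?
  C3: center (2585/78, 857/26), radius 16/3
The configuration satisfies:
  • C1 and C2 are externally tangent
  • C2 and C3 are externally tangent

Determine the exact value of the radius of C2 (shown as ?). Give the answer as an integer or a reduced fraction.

11/2

1. [ext C1·C2]  r_C2² + 46r_C2 − 1133/4 = 0  ⇒  r_C2 = 11/2 (r>0 drops 1)
2. [ext C2·C3]  r_C2² + (32/3)r_C2 − 1067/12 = 0  ⇒  r_C2 = 11/2 (r>0 drops 1)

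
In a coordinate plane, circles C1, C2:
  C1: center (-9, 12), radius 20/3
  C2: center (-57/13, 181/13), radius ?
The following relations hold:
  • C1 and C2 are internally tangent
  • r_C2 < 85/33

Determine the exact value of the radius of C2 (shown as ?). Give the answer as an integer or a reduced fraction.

5/3

1. [int C1,C2]  r_C2² − (40/3)r_C2 + 175/9 = 0  ⇒  r_C2 = 5/3 or 35/3
2. given r_C2 < 85/33: keep 5/3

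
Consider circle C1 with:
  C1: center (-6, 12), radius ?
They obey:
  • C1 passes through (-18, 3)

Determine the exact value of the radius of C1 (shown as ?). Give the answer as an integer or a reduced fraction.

15

1. [C1∋P]  r_C1² − 225 = 0  ⇒  r_C1 = 15 (r>0 drops 1)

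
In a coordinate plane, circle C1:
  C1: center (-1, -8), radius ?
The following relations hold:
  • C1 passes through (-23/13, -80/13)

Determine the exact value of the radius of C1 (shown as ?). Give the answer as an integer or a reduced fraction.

1. [C1∋P]  r_C1² − 4 = 0  ⇒  r_C1 = 2 (r>0 drops 1)

2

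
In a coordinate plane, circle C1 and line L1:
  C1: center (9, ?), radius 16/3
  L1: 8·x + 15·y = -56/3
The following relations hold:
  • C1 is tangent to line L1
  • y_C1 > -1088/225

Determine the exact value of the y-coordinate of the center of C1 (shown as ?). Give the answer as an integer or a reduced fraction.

1. [C1‖L1]  y_C1² + (544/45)y_C1 = 0  ⇒  y_C1 = -544/45 or 0
2. given y_C1 > -1088/225: keep 0

0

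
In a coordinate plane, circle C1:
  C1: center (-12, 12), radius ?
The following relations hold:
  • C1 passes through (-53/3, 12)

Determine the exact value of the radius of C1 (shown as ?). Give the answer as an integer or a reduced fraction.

17/3

1. [C1∋P]  r_C1² − 289/9 = 0  ⇒  r_C1 = 17/3 (r>0 drops 1)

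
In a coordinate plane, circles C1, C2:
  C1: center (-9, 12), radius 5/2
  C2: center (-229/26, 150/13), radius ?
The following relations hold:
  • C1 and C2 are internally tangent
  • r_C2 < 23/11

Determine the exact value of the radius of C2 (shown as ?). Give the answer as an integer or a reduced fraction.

2

1. [int C1,C2]  r_C2² − 5r_C2 + 6 = 0  ⇒  r_C2 = 2 or 3
2. given r_C2 < 23/11: keep 2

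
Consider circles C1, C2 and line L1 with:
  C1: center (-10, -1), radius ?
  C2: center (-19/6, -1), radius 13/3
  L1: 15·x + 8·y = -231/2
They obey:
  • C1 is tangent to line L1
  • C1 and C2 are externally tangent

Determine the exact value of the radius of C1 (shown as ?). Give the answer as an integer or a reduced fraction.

5/2

1. [C1‖L1]  r_C1² − 25/4 = 0  ⇒  r_C1 = 5/2 (r>0 drops 1)
2. [ext C1·C2]  r_C1² + (26/3)r_C1 − 335/12 = 0  ⇒  r_C1 = 5/2 (r>0 drops 1)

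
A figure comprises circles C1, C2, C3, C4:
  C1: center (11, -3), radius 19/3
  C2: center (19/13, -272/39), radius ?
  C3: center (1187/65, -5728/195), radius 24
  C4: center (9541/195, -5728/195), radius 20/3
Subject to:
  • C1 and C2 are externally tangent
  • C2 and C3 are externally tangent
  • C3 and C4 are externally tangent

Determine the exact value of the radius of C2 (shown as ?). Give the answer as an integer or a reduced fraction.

1. [ext C1·C2]  r_C2² + (38/3)r_C2 − 200/3 = 0  ⇒  r_C2 = 4 (r>0 drops 1)
2. [ext C2·C3]  r_C2² + 48r_C2 − 208 = 0  ⇒  r_C2 = 4 (r>0 drops 1)

4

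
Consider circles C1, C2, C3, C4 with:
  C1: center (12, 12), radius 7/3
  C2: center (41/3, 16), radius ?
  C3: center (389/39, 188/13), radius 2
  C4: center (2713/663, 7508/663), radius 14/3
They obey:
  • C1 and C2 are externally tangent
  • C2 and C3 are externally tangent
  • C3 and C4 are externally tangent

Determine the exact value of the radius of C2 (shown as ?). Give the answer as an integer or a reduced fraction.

1. [ext C1·C2]  r_C2² + (14/3)r_C2 − 40/3 = 0  ⇒  r_C2 = 2 (r>0 drops 1)
2. [ext C2·C3]  r_C2² + 4r_C2 − 12 = 0  ⇒  r_C2 = 2 (r>0 drops 1)

2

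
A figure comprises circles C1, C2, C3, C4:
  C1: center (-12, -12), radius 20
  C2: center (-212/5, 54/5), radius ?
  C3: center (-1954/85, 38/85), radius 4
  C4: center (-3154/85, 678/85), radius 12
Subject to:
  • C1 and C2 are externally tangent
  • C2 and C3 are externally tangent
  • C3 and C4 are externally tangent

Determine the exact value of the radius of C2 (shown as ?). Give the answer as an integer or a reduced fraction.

1. [ext C1·C2]  r_C2² + 40r_C2 − 1044 = 0  ⇒  r_C2 = 18 (r>0 drops 1)
2. [ext C2·C3]  r_C2² + 8r_C2 − 468 = 0  ⇒  r_C2 = 18 (r>0 drops 1)

18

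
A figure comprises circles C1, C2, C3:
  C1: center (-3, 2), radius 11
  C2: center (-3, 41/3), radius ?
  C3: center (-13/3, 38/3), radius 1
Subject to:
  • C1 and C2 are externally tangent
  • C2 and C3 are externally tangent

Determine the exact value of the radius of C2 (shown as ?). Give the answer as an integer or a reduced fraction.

1. [ext C1·C2]  r_C2² + 22r_C2 − 136/9 = 0  ⇒  r_C2 = 2/3 (r>0 drops 1)
2. [ext C2·C3]  r_C2² + 2r_C2 − 16/9 = 0  ⇒  r_C2 = 2/3 (r>0 drops 1)

2/3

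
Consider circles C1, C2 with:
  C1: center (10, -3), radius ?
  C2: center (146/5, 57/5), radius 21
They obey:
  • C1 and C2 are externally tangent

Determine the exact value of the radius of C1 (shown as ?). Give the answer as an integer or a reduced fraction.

1. [ext C1·C2]  r_C1² + 42r_C1 − 135 = 0  ⇒  r_C1 = 3 (r>0 drops 1)

3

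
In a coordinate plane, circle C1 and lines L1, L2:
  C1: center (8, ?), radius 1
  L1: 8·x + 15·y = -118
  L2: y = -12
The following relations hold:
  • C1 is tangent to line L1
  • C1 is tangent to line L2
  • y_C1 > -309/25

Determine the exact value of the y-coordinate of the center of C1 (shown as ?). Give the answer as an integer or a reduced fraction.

-11

1. [C1‖L1]  y_C1² + (364/15)y_C1 + 2189/15 = 0  ⇒  y_C1 = -199/15 or -11
2. [C1‖L2]  y_C1² + 24y_C1 + 143 = 0  ⇒  y_C1 = -13 or -11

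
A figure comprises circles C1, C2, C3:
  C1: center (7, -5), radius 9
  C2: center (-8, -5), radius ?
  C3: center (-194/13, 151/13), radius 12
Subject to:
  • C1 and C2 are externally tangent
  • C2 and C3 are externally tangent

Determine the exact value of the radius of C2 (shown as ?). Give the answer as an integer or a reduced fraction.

1. [ext C1·C2]  r_C2² + 18r_C2 − 144 = 0  ⇒  r_C2 = 6 (r>0 drops 1)
2. [ext C2·C3]  r_C2² + 24r_C2 − 180 = 0  ⇒  r_C2 = 6 (r>0 drops 1)

6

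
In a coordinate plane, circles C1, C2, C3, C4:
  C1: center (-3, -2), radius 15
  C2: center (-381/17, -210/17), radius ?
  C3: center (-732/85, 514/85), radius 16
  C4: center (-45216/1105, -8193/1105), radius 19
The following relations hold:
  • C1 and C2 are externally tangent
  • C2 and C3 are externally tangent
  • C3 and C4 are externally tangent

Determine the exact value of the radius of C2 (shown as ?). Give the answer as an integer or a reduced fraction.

1. [ext C1·C2]  r_C2² + 30r_C2 − 259 = 0  ⇒  r_C2 = 7 (r>0 drops 1)
2. [ext C2·C3]  r_C2² + 32r_C2 − 273 = 0  ⇒  r_C2 = 7 (r>0 drops 1)

7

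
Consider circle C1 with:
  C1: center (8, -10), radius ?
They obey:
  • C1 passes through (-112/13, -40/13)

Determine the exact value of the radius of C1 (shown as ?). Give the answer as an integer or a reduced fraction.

18

1. [C1∋P]  r_C1² − 324 = 0  ⇒  r_C1 = 18 (r>0 drops 1)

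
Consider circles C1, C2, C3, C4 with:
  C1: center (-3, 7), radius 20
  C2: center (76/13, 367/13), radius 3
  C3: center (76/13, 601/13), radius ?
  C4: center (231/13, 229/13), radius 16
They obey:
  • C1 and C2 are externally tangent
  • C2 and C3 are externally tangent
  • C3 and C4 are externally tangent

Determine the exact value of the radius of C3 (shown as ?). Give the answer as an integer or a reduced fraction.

1. [ext C2·C3]  r_C3² + 6r_C3 − 315 = 0  ⇒  r_C3 = 15 (r>0 drops 1)
2. [ext C3·C4]  r_C3² + 32r_C3 − 705 = 0  ⇒  r_C3 = 15 (r>0 drops 1)

15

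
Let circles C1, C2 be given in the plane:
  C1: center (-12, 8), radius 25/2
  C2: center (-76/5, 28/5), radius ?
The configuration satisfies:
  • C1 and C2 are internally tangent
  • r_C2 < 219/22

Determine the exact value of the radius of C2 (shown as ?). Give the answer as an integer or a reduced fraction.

17/2

1. [int C1,C2]  r_C2² − 25r_C2 + 561/4 = 0  ⇒  r_C2 = 17/2 or 33/2
2. given r_C2 < 219/22: keep 17/2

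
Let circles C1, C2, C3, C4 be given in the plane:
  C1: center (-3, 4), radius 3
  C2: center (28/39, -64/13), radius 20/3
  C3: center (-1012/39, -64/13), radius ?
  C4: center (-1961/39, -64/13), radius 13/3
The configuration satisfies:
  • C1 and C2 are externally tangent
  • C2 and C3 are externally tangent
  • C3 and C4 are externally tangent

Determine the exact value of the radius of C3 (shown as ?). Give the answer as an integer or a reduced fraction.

1. [ext C2·C3]  r_C3² + (40/3)r_C3 − 2000/3 = 0  ⇒  r_C3 = 20 (r>0 drops 1)
2. [ext C3·C4]  r_C3² + (26/3)r_C3 − 1720/3 = 0  ⇒  r_C3 = 20 (r>0 drops 1)

20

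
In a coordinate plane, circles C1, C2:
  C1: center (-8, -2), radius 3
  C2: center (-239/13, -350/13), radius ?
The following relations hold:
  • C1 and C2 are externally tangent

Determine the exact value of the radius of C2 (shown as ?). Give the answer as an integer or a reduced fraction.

1. [ext C1·C2]  r_C2² + 6r_C2 − 720 = 0  ⇒  r_C2 = 24 (r>0 drops 1)

24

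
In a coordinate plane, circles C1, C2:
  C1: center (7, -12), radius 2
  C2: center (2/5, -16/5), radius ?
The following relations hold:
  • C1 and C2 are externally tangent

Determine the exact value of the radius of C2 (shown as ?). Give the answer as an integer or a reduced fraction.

9

1. [ext C1·C2]  r_C2² + 4r_C2 − 117 = 0  ⇒  r_C2 = 9 (r>0 drops 1)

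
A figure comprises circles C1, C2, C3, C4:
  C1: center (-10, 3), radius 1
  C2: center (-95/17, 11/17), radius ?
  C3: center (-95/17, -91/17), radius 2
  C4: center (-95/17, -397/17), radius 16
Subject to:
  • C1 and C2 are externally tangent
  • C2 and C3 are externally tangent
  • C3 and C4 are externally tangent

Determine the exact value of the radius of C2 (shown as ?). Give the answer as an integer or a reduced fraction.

4

1. [ext C1·C2]  r_C2² + 2r_C2 − 24 = 0  ⇒  r_C2 = 4 (r>0 drops 1)
2. [ext C2·C3]  r_C2² + 4r_C2 − 32 = 0  ⇒  r_C2 = 4 (r>0 drops 1)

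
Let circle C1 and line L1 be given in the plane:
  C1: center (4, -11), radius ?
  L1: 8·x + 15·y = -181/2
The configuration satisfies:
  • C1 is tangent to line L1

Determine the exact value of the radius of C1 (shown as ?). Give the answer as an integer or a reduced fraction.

1. [C1‖L1]  r_C1² − 25/4 = 0  ⇒  r_C1 = 5/2 (r>0 drops 1)

5/2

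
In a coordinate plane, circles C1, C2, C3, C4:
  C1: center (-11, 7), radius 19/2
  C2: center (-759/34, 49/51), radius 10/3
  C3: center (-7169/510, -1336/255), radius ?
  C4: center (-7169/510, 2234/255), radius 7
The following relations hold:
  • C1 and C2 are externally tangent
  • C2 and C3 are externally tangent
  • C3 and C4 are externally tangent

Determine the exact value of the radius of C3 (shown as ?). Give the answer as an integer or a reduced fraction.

1. [ext C2·C3]  r_C3² + (20/3)r_C3 − 287/3 = 0  ⇒  r_C3 = 7 (r>0 drops 1)
2. [ext C3·C4]  r_C3² + 14r_C3 − 147 = 0  ⇒  r_C3 = 7 (r>0 drops 1)

7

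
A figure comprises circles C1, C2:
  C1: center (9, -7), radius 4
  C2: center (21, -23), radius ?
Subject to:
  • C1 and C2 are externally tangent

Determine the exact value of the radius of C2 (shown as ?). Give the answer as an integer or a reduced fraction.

16

1. [ext C1·C2]  r_C2² + 8r_C2 − 384 = 0  ⇒  r_C2 = 16 (r>0 drops 1)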